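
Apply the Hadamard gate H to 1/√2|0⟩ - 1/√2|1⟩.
|1⟩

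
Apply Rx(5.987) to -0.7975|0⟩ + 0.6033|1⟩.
(0.7888 - 0.08902i)|0⟩ + (-0.5967 + 0.1177i)|1⟩

Rx(5.987) = [[cos(θ/2), −i·sin(θ/2)], [−i·sin(θ/2), cos(θ/2)]]; θ = 5.987, cos(θ/2) ≈ -0.989054, sin(θ/2) ≈ 0.147552.
With a = amp(|0⟩) = -0.7975 and b = amp(|1⟩) = 0.6033:
new amp(|0⟩) = (-0.989054)·a + (-0.147552i)·b = (0.7888 - 0.08902i)
new amp(|1⟩) = (-0.147552i)·a + (-0.989054)·b = (-0.5967 + 0.1177i)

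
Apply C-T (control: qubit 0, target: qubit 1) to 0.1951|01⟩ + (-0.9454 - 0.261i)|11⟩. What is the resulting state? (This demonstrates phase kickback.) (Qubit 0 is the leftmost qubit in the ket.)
0.1951|01⟩ + (-0.4839 - 0.8531i)|11⟩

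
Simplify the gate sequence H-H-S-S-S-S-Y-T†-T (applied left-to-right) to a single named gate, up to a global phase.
Y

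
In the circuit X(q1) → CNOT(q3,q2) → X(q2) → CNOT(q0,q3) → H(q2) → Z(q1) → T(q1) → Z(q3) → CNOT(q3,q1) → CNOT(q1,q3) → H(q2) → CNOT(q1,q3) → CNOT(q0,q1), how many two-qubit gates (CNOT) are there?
6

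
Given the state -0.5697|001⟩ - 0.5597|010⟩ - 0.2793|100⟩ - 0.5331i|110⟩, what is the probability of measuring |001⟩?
0.3246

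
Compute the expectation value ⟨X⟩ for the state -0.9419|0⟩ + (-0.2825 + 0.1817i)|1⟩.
0.5322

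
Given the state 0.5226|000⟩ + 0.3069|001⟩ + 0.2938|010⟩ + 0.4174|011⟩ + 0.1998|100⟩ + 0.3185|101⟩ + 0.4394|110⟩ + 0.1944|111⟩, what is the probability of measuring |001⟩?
0.09419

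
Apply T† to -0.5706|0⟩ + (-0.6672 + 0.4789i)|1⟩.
-0.5706|0⟩ + (-0.1331 + 0.8104i)|1⟩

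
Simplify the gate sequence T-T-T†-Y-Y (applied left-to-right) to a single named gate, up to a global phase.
T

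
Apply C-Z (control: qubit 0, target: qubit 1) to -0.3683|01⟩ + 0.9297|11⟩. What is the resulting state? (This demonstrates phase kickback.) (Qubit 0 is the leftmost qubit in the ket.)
-0.3683|01⟩ - 0.9297|11⟩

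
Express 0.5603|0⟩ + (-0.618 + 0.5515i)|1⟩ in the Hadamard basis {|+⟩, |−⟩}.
(-0.0408 + 0.39i)|+⟩ + (0.8332 - 0.39i)|−⟩

With |ψ⟩ = α|0⟩ + β|1⟩, the Hadamard-basis coefficients are ⟨+|ψ⟩ = (α + β)/√2 and ⟨−|ψ⟩ = (α − β)/√2.
Here α = 0.5603, β = (-0.618 + 0.5515i): (α + β)/√2 = (-0.0408 + 0.39i), (α − β)/√2 = (0.8332 - 0.39i).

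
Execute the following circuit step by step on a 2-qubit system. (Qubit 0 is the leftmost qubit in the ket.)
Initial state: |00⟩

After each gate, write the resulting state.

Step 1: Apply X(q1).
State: |01⟩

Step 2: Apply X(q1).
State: |00⟩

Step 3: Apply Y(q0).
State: i|10⟩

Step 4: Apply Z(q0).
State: -i|10⟩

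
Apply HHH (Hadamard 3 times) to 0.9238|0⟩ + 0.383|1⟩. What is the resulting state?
0.924|0⟩ + 0.3824|1⟩

H² = I, so H^3 = H: a single Hadamard. With (a, b) = (0.9238, 0.383), H gives ((a + b)/√2, (a − b)/√2) = (0.924, 0.3824).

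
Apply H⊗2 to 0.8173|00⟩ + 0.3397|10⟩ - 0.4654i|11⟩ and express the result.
(0.5785 - 0.2327i)|00⟩ + (0.5785 + 0.2327i)|01⟩ + (0.2388 + 0.2327i)|10⟩ + (0.2388 - 0.2327i)|11⟩

H⊗2 gives amp(|y⟩) = (1/2) Σ_x (−1)^(x·y) amp(|x⟩), where x·y is the number of positions in which both x and y have a 1.
|00⟩: (0.8173 + 0.3397 - 0.4654i)/2 = (0.5785 - 0.2327i)
|01⟩: (0.8173 + 0.3397 + 0.4654i)/2 = (0.5785 + 0.2327i)
|10⟩: (0.8173 - 0.3397 + 0.4654i)/2 = (0.2388 + 0.2327i)
|11⟩: (0.8173 - 0.3397 - 0.4654i)/2 = (0.2388 - 0.2327i)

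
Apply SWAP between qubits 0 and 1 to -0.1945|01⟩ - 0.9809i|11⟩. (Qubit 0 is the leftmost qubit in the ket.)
-0.1945|10⟩ - 0.9809i|11⟩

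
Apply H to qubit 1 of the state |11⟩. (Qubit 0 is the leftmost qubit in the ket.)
1/√2|10⟩ - 1/√2|11⟩

H on qubit 1 mixes each pair of kets that differ only in qubit 1: amplitudes (a, b) of (|…0…⟩, |…1…⟩) become ((a + b)/√2, (a − b)/√2). Kets absent from the input have amplitude 0.
(|10⟩, |11⟩): (a, b) = (0, 1) → (1/√2, -1/√2)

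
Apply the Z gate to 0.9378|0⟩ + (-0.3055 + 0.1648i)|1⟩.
0.9378|0⟩ + (0.3055 - 0.1648i)|1⟩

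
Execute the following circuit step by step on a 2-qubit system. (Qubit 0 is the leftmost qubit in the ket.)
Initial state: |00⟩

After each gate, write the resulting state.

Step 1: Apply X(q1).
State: |01⟩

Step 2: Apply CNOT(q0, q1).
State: |01⟩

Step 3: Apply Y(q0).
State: i|11⟩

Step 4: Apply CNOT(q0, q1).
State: i|10⟩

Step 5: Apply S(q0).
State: -|10⟩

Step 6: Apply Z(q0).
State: |10⟩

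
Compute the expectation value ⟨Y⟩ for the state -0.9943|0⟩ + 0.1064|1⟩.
0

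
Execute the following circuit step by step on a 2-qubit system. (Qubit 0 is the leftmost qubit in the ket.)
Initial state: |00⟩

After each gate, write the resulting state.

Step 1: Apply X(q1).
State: |01⟩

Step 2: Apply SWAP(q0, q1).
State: |10⟩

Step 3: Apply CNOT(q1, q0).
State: |10⟩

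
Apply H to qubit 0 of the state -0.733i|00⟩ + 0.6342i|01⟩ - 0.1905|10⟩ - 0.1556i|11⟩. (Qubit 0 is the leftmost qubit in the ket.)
(-0.1347 - 0.5183i)|00⟩ + 0.3384i|01⟩ + (0.1347 - 0.5183i)|10⟩ + 0.5585i|11⟩

H on qubit 0 mixes each pair of kets that differ only in qubit 0: amplitudes (a, b) of (|…0…⟩, |…1…⟩) become ((a + b)/√2, (a − b)/√2). Kets absent from the input have amplitude 0.
(|00⟩, |10⟩): (a, b) = (-0.733i, -0.1905) → ((-0.1347 - 0.5183i), (0.1347 - 0.5183i))
(|01⟩, |11⟩): (a, b) = (0.6342i, -0.1556i) → (0.3384i, 0.5585i)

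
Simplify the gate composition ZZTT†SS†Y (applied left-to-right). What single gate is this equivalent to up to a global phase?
Y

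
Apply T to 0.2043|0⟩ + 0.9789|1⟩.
0.2043|0⟩ + (0.6922 + 0.6922i)|1⟩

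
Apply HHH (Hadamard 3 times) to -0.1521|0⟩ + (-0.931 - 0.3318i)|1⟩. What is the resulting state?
(-0.7659 - 0.2346i)|0⟩ + (0.5508 + 0.2346i)|1⟩

H² = I, so H^3 = H: a single Hadamard. With (a, b) = (-0.1521, (-0.931 - 0.3318i)), H gives ((a + b)/√2, (a − b)/√2) = ((-0.7659 - 0.2346i), (0.5508 + 0.2346i)).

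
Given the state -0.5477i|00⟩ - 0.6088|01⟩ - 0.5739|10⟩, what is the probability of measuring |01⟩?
0.3706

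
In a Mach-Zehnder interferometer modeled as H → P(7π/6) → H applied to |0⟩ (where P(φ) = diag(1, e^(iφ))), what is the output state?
(0.06699 - 0.25i)|0⟩ + (0.933 + 0.25i)|1⟩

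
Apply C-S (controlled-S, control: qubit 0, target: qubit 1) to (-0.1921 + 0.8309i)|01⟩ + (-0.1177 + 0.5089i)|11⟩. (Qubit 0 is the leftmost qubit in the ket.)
(-0.1921 + 0.8309i)|01⟩ + (-0.5089 - 0.1177i)|11⟩

C-S leaves the control-|0⟩ kets |00⟩, |01⟩ unchanged and applies S to qubit 1 on the control-|1⟩ pair (|10⟩, |11⟩).
S = [[1, 0], [0, i]].
With a = amp(|10⟩) = 0 and b = amp(|11⟩) = (-0.1177 + 0.5089i):
new amp(|10⟩) = (1)·a = 0
new amp(|11⟩) = (i)·b = (-0.5089 - 0.1177i)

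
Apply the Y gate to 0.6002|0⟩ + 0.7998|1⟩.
-0.7998i|0⟩ + 0.6002i|1⟩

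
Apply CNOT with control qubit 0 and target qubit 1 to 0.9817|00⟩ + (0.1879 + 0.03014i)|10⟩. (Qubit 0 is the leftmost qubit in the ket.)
0.9817|00⟩ + (0.1879 + 0.03014i)|11⟩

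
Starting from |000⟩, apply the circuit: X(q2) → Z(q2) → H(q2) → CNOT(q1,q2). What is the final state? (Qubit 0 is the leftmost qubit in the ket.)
-1/√2|000⟩ + 1/√2|001⟩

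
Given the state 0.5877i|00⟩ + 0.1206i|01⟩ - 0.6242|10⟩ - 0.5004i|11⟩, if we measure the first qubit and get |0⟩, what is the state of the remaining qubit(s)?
0.9796i|0⟩ + 0.201i|1⟩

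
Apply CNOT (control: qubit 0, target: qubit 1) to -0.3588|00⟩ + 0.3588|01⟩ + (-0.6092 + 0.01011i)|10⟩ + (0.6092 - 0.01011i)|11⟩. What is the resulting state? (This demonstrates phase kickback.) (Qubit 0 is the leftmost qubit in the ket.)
-0.3588|00⟩ + 0.3588|01⟩ + (0.6092 - 0.01011i)|10⟩ + (-0.6092 + 0.01011i)|11⟩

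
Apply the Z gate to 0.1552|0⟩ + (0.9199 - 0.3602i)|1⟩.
0.1552|0⟩ + (-0.9199 + 0.3602i)|1⟩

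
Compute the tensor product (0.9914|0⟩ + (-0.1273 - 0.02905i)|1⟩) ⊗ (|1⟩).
0.9914|01⟩ + (-0.1273 - 0.02905i)|11⟩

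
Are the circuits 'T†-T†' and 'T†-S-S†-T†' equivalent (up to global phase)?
Yes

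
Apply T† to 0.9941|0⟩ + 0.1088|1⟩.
0.9941|0⟩ + (0.07693 - 0.07693i)|1⟩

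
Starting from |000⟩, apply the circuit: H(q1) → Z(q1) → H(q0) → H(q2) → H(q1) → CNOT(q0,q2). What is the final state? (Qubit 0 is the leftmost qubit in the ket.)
1/2|010⟩ + 1/2|011⟩ + 1/2|110⟩ + 1/2|111⟩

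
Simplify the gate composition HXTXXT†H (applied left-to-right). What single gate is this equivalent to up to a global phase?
Z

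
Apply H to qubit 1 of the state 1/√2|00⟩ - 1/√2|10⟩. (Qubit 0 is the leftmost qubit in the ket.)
1/2|00⟩ + 1/2|01⟩ - 1/2|10⟩ - 1/2|11⟩

H on qubit 1 mixes each pair of kets that differ only in qubit 1: amplitudes (a, b) of (|…0…⟩, |…1…⟩) become ((a + b)/√2, (a − b)/√2). Kets absent from the input have amplitude 0.
(|00⟩, |01⟩): (a, b) = (1/√2, 0) → (1/2, 1/2)
(|10⟩, |11⟩): (a, b) = (-1/√2, 0) → (-1/2, -1/2)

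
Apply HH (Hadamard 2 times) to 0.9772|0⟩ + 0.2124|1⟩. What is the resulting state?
0.9772|0⟩ + 0.2124|1⟩

H² = I, so an even number of Hadamards cancels: H^2 = I and the state is unchanged.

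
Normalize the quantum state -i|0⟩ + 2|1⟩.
-(1/√5)i|0⟩ + 0.8944|1⟩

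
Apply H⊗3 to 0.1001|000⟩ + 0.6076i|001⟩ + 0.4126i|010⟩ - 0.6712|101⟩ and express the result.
(-0.2019 + 0.3607i)|000⟩ + (0.2727 - 0.06894i)|001⟩ + (-0.2019 + 0.06894i)|010⟩ + (0.2727 - 0.3607i)|011⟩ + (0.2727 + 0.3607i)|100⟩ + (-0.2019 - 0.06894i)|101⟩ + (0.2727 + 0.06894i)|110⟩ + (-0.2019 - 0.3607i)|111⟩

H⊗3 gives amp(|y⟩) = (1/2√2) Σ_x (−1)^(x·y) amp(|x⟩), where x·y is the number of positions in which both x and y have a 1.
|000⟩: (0.1001 + 0.6076i + 0.4126i - 0.6712)/(2√2) = (-0.2019 + 0.3607i)
|001⟩: (0.1001 - 0.6076i + 0.4126i + 0.6712)/(2√2) = (0.2727 - 0.06894i)
|010⟩: (0.1001 + 0.6076i - 0.4126i - 0.6712)/(2√2) = (-0.2019 + 0.06894i)
|011⟩: (0.1001 - 0.6076i - 0.4126i + 0.6712)/(2√2) = (0.2727 - 0.3607i)
|100⟩: (0.1001 + 0.6076i + 0.4126i + 0.6712)/(2√2) = (0.2727 + 0.3607i)
|101⟩: (0.1001 - 0.6076i + 0.4126i - 0.6712)/(2√2) = (-0.2019 - 0.06894i)
|110⟩: (0.1001 + 0.6076i - 0.4126i + 0.6712)/(2√2) = (0.2727 + 0.06894i)
|111⟩: (0.1001 - 0.6076i - 0.4126i - 0.6712)/(2√2) = (-0.2019 - 0.3607i)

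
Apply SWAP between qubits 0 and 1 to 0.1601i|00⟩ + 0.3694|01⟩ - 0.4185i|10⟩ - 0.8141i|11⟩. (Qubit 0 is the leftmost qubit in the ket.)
0.1601i|00⟩ - 0.4185i|01⟩ + 0.3694|10⟩ - 0.8141i|11⟩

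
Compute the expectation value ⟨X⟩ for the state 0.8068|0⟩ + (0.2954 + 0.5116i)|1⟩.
0.4767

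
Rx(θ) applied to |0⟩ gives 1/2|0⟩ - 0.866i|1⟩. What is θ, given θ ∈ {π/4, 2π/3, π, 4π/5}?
2π/3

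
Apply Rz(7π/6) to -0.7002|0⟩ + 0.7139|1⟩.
(0.1812 + 0.6763i)|0⟩ + (-0.1848 + 0.6896i)|1⟩

Rz(7π/6) = [[e^(−iθ/2), 0], [0, e^(iθ/2)]] with e^(±iθ/2) = cos(θ/2) ± i·sin(θ/2); θ = 7π/6, cos(θ/2) ≈ -0.258819, sin(θ/2) ≈ 0.965926.
With a = amp(|0⟩) = -0.7002 and b = amp(|1⟩) = 0.7139:
new amp(|0⟩) = (-0.258819 - 0.965926i)·a = (0.1812 + 0.6763i)
new amp(|1⟩) = (-0.258819 + 0.965926i)·b = (-0.1848 + 0.6896i)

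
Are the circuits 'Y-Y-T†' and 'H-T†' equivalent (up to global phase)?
No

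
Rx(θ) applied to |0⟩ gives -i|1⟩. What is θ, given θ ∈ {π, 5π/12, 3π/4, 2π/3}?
π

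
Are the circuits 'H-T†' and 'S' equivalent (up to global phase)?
No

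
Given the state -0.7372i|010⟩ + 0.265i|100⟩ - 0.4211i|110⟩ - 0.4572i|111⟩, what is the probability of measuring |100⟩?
0.07023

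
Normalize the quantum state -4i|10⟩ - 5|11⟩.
-0.6247i|10⟩ - 0.7809|11⟩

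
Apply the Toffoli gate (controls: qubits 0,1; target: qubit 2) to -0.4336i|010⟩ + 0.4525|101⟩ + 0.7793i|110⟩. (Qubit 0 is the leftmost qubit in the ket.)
-0.4336i|010⟩ + 0.4525|101⟩ + 0.7793i|111⟩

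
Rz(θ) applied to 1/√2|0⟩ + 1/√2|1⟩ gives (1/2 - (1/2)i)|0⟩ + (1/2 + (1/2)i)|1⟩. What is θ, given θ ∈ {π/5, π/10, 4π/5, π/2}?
π/2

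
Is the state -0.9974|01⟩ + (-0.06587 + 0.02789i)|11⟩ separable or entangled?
Separable

Writing the state as a|00⟩ + b|01⟩ + c|10⟩ + d|11⟩, it is a product state iff ad − bc = 0.
Here (a, b, c, d) = (0, -0.9974, 0, (-0.06587 + 0.02789i)): ad − bc = (0)(-0.06587 + 0.02789i) − (-0.9974)(0) = 0, so the state is separable.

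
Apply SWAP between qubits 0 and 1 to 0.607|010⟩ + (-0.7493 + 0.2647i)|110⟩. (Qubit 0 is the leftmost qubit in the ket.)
0.607|100⟩ + (-0.7493 + 0.2647i)|110⟩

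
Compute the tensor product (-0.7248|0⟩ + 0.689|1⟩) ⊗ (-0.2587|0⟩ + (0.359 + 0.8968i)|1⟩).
0.1875|00⟩ + (-0.2602 - 0.65i)|01⟩ - 0.1782|10⟩ + (0.2474 + 0.6179i)|11⟩

amp(|b₁b₂…⟩) = product of the factor amplitudes for bits b₁, b₂, …; only kets whose every factor amplitude is nonzero survive.
|00⟩: (-0.7248)(-0.2587) = 0.1875
|01⟩: (-0.7248)(0.359 + 0.8968i) = (-0.2602 - 0.65i)
|10⟩: (0.689)(-0.2587) = -0.1782
|11⟩: (0.689)(0.359 + 0.8968i) = (0.2474 + 0.6179i)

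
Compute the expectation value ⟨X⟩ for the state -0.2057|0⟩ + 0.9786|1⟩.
-0.4026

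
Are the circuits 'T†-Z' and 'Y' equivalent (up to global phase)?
No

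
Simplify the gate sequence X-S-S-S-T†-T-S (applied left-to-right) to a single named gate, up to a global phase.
X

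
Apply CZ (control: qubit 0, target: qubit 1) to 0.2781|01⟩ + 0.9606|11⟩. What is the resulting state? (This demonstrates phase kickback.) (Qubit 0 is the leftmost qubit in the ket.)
0.2781|01⟩ - 0.9606|11⟩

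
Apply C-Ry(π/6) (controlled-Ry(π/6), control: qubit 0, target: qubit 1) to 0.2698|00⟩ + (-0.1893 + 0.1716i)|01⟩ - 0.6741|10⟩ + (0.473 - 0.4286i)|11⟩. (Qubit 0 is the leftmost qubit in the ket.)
0.2698|00⟩ + (-0.1893 + 0.1716i)|01⟩ + (-0.7736 + 0.1109i)|10⟩ + (0.2824 - 0.414i)|11⟩

C-Ry(π/6) leaves the control-|0⟩ kets |00⟩, |01⟩ unchanged and applies Ry(π/6) to qubit 1 on the control-|1⟩ pair (|10⟩, |11⟩).
Ry(π/6) = [[cos(θ/2), −sin(θ/2)], [sin(θ/2), cos(θ/2)]]; θ = π/6, cos(θ/2) ≈ 0.965926, sin(θ/2) ≈ 0.258819.
With a = amp(|10⟩) = -0.6741 and b = amp(|11⟩) = (0.473 - 0.4286i):
new amp(|10⟩) = (0.965926)·a + (-0.258819)·b = (-0.7736 + 0.1109i)
new amp(|11⟩) = (0.258819)·a + (0.965926)·b = (0.2824 - 0.414i)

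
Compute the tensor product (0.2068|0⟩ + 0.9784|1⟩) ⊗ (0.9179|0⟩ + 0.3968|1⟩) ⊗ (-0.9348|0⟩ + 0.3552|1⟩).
-0.1774|000⟩ + 0.06742|001⟩ - 0.07671|010⟩ + 0.02915|011⟩ - 0.8395|100⟩ + 0.319|101⟩ - 0.3629|110⟩ + 0.1379|111⟩

amp(|b₁b₂…⟩) = product of the factor amplitudes for bits b₁, b₂, …; only kets whose every factor amplitude is nonzero survive.
|000⟩: (0.2068)(0.9179)(-0.9348) = -0.1774
|001⟩: (0.2068)(0.9179)(0.3552) = 0.06742
|010⟩: (0.2068)(0.3968)(-0.9348) = -0.07671
|011⟩: (0.2068)(0.3968)(0.3552) = 0.02915
|100⟩: (0.9784)(0.9179)(-0.9348) = -0.8395
|101⟩: (0.9784)(0.9179)(0.3552) = 0.319
|110⟩: (0.9784)(0.3968)(-0.9348) = -0.3629
|111⟩: (0.9784)(0.3968)(0.3552) = 0.1379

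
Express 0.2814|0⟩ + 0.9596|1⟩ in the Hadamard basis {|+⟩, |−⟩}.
0.8775|+⟩ - 0.4796|−⟩

With |ψ⟩ = α|0⟩ + β|1⟩, the Hadamard-basis coefficients are ⟨+|ψ⟩ = (α + β)/√2 and ⟨−|ψ⟩ = (α − β)/√2.
Here α = 0.2814, β = 0.9596: (α + β)/√2 = 0.8775, (α − β)/√2 = -0.4796.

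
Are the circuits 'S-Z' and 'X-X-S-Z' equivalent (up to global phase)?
Yes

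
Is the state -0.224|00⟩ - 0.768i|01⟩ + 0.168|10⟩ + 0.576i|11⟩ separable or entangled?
Separable

Writing the state as a|00⟩ + b|01⟩ + c|10⟩ + d|11⟩, it is a product state iff ad − bc = 0.
Here (a, b, c, d) = (-0.224, -0.768i, 0.168, 0.576i): ad − bc = (-0.224)(0.576i) − (-0.768i)(0.168) = 0, so the state is separable.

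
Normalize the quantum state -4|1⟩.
-|1⟩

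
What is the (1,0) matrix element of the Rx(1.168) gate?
-0.5514i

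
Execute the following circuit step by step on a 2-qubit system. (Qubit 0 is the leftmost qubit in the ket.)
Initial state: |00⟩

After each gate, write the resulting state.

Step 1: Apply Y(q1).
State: i|01⟩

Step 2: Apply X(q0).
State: i|11⟩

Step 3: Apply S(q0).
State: -|11⟩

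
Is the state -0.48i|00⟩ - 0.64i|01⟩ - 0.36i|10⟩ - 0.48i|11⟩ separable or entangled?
Separable

Writing the state as a|00⟩ + b|01⟩ + c|10⟩ + d|11⟩, it is a product state iff ad − bc = 0.
Here (a, b, c, d) = (-0.48i, -0.64i, -0.36i, -0.48i): ad − bc = (-0.48i)(-0.48i) − (-0.64i)(-0.36i) = 0, so the state is separable.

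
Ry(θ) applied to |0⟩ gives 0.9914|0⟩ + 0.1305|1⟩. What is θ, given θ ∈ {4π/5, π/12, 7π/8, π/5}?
π/12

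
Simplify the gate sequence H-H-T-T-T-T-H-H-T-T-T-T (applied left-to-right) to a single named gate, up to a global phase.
I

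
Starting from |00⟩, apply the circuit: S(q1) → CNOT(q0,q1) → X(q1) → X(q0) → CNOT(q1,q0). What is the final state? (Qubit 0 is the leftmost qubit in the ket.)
|01⟩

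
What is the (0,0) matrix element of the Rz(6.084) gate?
(-0.995 - 0.09943i)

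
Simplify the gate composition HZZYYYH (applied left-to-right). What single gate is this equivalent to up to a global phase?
Y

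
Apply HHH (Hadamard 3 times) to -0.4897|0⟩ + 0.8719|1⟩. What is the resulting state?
0.2703|0⟩ - 0.9628|1⟩

H² = I, so H^3 = H: a single Hadamard. With (a, b) = (-0.4897, 0.8719), H gives ((a + b)/√2, (a − b)/√2) = (0.2703, -0.9628).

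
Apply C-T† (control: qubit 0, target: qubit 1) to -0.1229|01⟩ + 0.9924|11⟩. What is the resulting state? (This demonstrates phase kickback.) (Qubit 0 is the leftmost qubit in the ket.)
-0.1229|01⟩ + (0.7017 - 0.7017i)|11⟩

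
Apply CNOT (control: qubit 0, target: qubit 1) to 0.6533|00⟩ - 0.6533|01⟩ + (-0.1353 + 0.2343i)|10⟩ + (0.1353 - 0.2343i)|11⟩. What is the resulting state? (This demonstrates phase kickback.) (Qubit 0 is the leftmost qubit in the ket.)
0.6533|00⟩ - 0.6533|01⟩ + (0.1353 - 0.2343i)|10⟩ + (-0.1353 + 0.2343i)|11⟩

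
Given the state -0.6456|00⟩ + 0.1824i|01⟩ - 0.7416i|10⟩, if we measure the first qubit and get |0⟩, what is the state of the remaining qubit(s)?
-0.9623|0⟩ + 0.2719i|1⟩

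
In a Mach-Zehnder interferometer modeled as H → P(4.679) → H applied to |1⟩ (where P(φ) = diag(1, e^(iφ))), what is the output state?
(0.5167 + 0.4997i)|0⟩ + (0.4833 - 0.4997i)|1⟩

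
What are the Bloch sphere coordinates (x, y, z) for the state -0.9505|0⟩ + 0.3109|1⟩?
(-0.591, 0, 0.8068)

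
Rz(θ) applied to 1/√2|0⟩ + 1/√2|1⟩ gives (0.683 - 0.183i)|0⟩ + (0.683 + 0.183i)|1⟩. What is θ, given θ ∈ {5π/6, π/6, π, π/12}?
π/6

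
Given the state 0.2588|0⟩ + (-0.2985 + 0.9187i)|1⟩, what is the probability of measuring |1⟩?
0.9331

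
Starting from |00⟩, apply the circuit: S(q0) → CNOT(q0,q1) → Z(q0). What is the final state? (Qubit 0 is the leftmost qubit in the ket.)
|00⟩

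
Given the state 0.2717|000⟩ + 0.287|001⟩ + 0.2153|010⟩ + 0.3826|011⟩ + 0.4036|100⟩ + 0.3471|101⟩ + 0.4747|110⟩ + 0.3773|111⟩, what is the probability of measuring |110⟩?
0.2253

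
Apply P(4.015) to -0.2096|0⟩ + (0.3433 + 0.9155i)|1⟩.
-0.2096|0⟩ + (0.4813 - 0.8511i)|1⟩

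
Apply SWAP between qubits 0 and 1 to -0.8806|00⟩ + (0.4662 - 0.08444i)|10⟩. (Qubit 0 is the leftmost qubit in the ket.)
-0.8806|00⟩ + (0.4662 - 0.08444i)|01⟩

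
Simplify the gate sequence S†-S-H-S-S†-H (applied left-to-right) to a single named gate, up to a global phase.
I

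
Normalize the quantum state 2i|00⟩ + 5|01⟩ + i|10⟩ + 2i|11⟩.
0.343i|00⟩ + 0.8575|01⟩ + 0.1715i|10⟩ + 0.343i|11⟩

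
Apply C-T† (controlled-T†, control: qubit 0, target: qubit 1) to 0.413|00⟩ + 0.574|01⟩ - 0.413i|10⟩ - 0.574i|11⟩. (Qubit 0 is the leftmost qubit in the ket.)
0.413|00⟩ + 0.574|01⟩ - 0.413i|10⟩ + (-0.4059 - 0.4059i)|11⟩

C-T† leaves the control-|0⟩ kets |00⟩, |01⟩ unchanged and applies T† to qubit 1 on the control-|1⟩ pair (|10⟩, |11⟩).
T† = [[1, 0], [0, (1/√2 - (1/√2)i)]].
With a = amp(|10⟩) = -0.413i and b = amp(|11⟩) = -0.574i:
new amp(|10⟩) = (1)·a = -0.413i
new amp(|11⟩) = (1/√2 - (1/√2)i)·b = (-0.4059 - 0.4059i)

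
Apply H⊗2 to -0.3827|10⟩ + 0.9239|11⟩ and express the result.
0.2706|00⟩ - 0.6533|01⟩ - 0.2706|10⟩ + 0.6533|11⟩

H⊗2 gives amp(|y⟩) = (1/2) Σ_x (−1)^(x·y) amp(|x⟩), where x·y is the number of positions in which both x and y have a 1.
|00⟩: (-0.3827 + 0.9239)/2 = 0.2706
|01⟩: (-0.3827 - 0.9239)/2 = -0.6533
|10⟩: (0.3827 - 0.9239)/2 = -0.2706
|11⟩: (0.3827 + 0.9239)/2 = 0.6533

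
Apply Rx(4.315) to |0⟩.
-0.5536|0⟩ - 0.8328i|1⟩

Rx(4.315) = [[cos(θ/2), −i·sin(θ/2)], [−i·sin(θ/2), cos(θ/2)]]; θ = 4.315, cos(θ/2) ≈ -0.553619, sin(θ/2) ≈ 0.83277.
With a = amp(|0⟩) = 1 and b = amp(|1⟩) = 0:
new amp(|0⟩) = (-0.553619)·a + (-0.83277i)·b = -0.5536
new amp(|1⟩) = (-0.83277i)·a + (-0.553619)·b = -0.8328i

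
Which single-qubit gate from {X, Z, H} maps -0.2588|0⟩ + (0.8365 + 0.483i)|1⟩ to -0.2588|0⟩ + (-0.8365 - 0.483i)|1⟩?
Z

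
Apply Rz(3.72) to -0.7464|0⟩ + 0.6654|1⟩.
(0.2129 + 0.7154i)|0⟩ + (-0.1898 + 0.6378i)|1⟩

Rz(3.72) = [[e^(−iθ/2), 0], [0, e^(iθ/2)]] with e^(±iθ/2) = cos(θ/2) ± i·sin(θ/2); θ = 3.72, cos(θ/2) ≈ -0.285189, sin(θ/2) ≈ 0.958471.
With a = amp(|0⟩) = -0.7464 and b = amp(|1⟩) = 0.6654:
new amp(|0⟩) = (-0.285189 - 0.958471i)·a = (0.2129 + 0.7154i)
new amp(|1⟩) = (-0.285189 + 0.958471i)·b = (-0.1898 + 0.6378i)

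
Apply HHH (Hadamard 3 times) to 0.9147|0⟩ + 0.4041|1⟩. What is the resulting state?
0.9325|0⟩ + 0.361|1⟩

H² = I, so H^3 = H: a single Hadamard. With (a, b) = (0.9147, 0.4041), H gives ((a + b)/√2, (a − b)/√2) = (0.9325, 0.361).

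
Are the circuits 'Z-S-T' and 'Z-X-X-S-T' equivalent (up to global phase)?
Yes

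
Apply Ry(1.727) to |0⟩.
0.6498|0⟩ + 0.7601|1⟩

Ry(1.727) = [[cos(θ/2), −sin(θ/2)], [sin(θ/2), cos(θ/2)]]; θ = 1.727, cos(θ/2) ≈ 0.649781, sin(θ/2) ≈ 0.760121.
With a = amp(|0⟩) = 1 and b = amp(|1⟩) = 0:
new amp(|0⟩) = (0.649781)·a + (-0.760121)·b = 0.6498
new amp(|1⟩) = (0.760121)·a + (0.649781)·b = 0.7601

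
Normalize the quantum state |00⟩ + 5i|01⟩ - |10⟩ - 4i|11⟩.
0.1525|00⟩ + 0.7625i|01⟩ - 0.1525|10⟩ - 0.61i|11⟩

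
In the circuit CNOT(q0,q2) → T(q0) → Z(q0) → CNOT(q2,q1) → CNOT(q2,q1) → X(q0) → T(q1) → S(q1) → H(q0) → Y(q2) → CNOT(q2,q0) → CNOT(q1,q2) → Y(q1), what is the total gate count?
13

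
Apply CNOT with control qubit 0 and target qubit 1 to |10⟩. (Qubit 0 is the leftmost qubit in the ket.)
|11⟩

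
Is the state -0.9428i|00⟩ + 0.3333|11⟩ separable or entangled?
Entangled

Writing the state as a|00⟩ + b|01⟩ + c|10⟩ + d|11⟩, it is a product state iff ad − bc = 0.
Here (a, b, c, d) = (-0.9428i, 0, 0, 0.3333): ad − bc = (-0.9428i)(0.3333) − (0)(0) = -0.3142i ≠ 0, so the state is entangled.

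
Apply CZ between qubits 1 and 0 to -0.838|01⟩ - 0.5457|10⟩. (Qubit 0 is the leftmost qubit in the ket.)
-0.838|01⟩ - 0.5457|10⟩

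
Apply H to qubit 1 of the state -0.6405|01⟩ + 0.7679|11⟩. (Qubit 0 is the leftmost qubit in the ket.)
-0.4529|00⟩ + 0.4529|01⟩ + 0.543|10⟩ - 0.543|11⟩

H on qubit 1 mixes each pair of kets that differ only in qubit 1: amplitudes (a, b) of (|…0…⟩, |…1…⟩) become ((a + b)/√2, (a − b)/√2). Kets absent from the input have amplitude 0.
(|00⟩, |01⟩): (a, b) = (0, -0.6405) → (-0.4529, 0.4529)
(|10⟩, |11⟩): (a, b) = (0, 0.7679) → (0.543, -0.543)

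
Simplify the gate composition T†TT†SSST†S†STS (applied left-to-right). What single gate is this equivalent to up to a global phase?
T†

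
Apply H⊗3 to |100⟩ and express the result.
1/√8|000⟩ + 1/√8|001⟩ + 1/√8|010⟩ + 1/√8|011⟩ - 1/√8|100⟩ - 1/√8|101⟩ - 1/√8|110⟩ - 1/√8|111⟩

H⊗3 gives amp(|y⟩) = (1/2√2) Σ_x (−1)^(x·y) amp(|x⟩), where x·y is the number of positions in which both x and y have a 1.
|000⟩: (1)/(2√2) = 1/√8
|001⟩: (1)/(2√2) = 1/√8
|010⟩: (1)/(2√2) = 1/√8
|011⟩: (1)/(2√2) = 1/√8
|100⟩: (-1)/(2√2) = -1/√8
|101⟩: (-1)/(2√2) = -1/√8
|110⟩: (-1)/(2√2) = -1/√8
|111⟩: (-1)/(2√2) = -1/√8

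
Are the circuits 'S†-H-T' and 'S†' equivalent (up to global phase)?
No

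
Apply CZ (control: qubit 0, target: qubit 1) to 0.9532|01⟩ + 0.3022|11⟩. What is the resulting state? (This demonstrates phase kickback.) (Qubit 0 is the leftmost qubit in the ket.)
0.9532|01⟩ - 0.3022|11⟩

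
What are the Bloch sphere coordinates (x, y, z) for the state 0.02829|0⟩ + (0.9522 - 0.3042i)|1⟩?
(0.05388, -0.01721, -0.9984)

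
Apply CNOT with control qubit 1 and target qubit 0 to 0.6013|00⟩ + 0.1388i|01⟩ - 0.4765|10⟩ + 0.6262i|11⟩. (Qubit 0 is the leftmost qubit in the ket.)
0.6013|00⟩ + 0.6262i|01⟩ - 0.4765|10⟩ + 0.1388i|11⟩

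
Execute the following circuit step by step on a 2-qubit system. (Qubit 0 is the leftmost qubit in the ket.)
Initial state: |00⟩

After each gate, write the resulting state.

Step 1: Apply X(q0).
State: |10⟩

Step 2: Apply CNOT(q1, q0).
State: |10⟩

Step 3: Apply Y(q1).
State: i|11⟩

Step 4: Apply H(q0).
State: (1/√2)i|01⟩ - (1/√2)i|11⟩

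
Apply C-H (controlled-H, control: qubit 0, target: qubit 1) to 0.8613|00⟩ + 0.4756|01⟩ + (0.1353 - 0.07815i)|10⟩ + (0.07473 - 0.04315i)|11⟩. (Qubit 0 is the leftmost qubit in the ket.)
0.8613|00⟩ + 0.4756|01⟩ + (0.1485 - 0.08577i)|10⟩ + (0.04283 - 0.02475i)|11⟩

C-H leaves the control-|0⟩ kets |00⟩, |01⟩ unchanged and applies H to qubit 1 on the control-|1⟩ pair (|10⟩, |11⟩).
H = [[1/√2, 1/√2], [1/√2, -1/√2]].
With a = amp(|10⟩) = (0.1353 - 0.07815i) and b = amp(|11⟩) = (0.07473 - 0.04315i):
new amp(|10⟩) = (1/√2)·a + (1/√2)·b = (0.1485 - 0.08577i)
new amp(|11⟩) = (1/√2)·a + (-1/√2)·b = (0.04283 - 0.02475i)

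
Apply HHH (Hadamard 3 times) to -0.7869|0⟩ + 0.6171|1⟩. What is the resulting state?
-0.1201|0⟩ - 0.9928|1⟩

H² = I, so H^3 = H: a single Hadamard. With (a, b) = (-0.7869, 0.6171), H gives ((a + b)/√2, (a − b)/√2) = (-0.1201, -0.9928).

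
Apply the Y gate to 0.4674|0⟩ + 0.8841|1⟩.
-0.8841i|0⟩ + 0.4674i|1⟩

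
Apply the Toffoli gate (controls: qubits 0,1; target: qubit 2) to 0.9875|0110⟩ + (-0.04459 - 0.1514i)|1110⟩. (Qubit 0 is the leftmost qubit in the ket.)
0.9875|0110⟩ + (-0.04459 - 0.1514i)|1100⟩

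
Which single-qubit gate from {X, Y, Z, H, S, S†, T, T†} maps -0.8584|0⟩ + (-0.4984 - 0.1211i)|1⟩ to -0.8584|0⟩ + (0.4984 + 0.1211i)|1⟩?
Z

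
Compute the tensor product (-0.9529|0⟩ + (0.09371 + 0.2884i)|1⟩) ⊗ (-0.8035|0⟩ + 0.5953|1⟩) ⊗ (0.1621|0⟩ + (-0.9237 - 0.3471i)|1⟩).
0.1241|000⟩ + (-0.7072 - 0.2658i)|001⟩ - 0.09195|010⟩ + (0.524 + 0.1969i)|011⟩ + (-0.01221 - 0.03756i)|100⟩ + (-0.01088 + 0.2402i)|101⟩ + (0.009043 + 0.02783i)|110⟩ + (0.008063 - 0.1779i)|111⟩

amp(|b₁b₂…⟩) = product of the factor amplitudes for bits b₁, b₂, …; only kets whose every factor amplitude is nonzero survive.
|000⟩: (-0.9529)(-0.8035)(0.1621) = 0.1241
|001⟩: (-0.9529)(-0.8035)(-0.9237 - 0.3471i) = (-0.7072 - 0.2658i)
|010⟩: (-0.9529)(0.5953)(0.1621) = -0.09195
|011⟩: (-0.9529)(0.5953)(-0.9237 - 0.3471i) = (0.524 + 0.1969i)
|100⟩: (0.09371 + 0.2884i)(-0.8035)(0.1621) = (-0.01221 - 0.03756i)
|101⟩: (0.09371 + 0.2884i)(-0.8035)(-0.9237 - 0.3471i) = (-0.01088 + 0.2402i)
|110⟩: (0.09371 + 0.2884i)(0.5953)(0.1621) = (0.009043 + 0.02783i)
|111⟩: (0.09371 + 0.2884i)(0.5953)(-0.9237 - 0.3471i) = (0.008063 - 0.1779i)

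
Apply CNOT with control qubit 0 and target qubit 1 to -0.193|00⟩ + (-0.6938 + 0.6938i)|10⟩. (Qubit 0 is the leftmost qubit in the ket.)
-0.193|00⟩ + (-0.6938 + 0.6938i)|11⟩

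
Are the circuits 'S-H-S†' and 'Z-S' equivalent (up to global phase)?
No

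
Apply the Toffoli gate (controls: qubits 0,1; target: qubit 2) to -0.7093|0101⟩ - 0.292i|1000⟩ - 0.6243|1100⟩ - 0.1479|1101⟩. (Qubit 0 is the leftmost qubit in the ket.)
-0.7093|0101⟩ - 0.292i|1000⟩ - 0.6243|1110⟩ - 0.1479|1111⟩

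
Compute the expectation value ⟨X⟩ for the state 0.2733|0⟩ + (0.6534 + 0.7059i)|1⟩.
0.3571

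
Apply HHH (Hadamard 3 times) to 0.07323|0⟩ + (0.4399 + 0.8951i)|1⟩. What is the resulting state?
(0.3628 + 0.6329i)|0⟩ + (-0.2593 - 0.6329i)|1⟩

H² = I, so H^3 = H: a single Hadamard. With (a, b) = (0.07323, (0.4399 + 0.8951i)), H gives ((a + b)/√2, (a − b)/√2) = ((0.3628 + 0.6329i), (-0.2593 - 0.6329i)).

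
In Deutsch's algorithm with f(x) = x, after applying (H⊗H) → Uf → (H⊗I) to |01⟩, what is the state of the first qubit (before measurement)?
|1⟩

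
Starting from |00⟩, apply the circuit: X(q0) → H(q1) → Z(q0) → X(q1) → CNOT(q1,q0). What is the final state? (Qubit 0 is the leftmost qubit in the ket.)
-1/√2|01⟩ - 1/√2|10⟩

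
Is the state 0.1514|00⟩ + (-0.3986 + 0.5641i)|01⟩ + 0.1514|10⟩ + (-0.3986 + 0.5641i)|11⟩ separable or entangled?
Separable

Writing the state as a|00⟩ + b|01⟩ + c|10⟩ + d|11⟩, it is a product state iff ad − bc = 0.
Here (a, b, c, d) = (0.1514, (-0.3986 + 0.5641i), 0.1514, (-0.3986 + 0.5641i)): ad − bc = (0.1514)(-0.3986 + 0.5641i) − (-0.3986 + 0.5641i)(0.1514) = 0, so the state is separable.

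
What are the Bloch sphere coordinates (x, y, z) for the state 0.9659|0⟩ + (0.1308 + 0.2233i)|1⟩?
(0.2527, 0.4314, 0.866)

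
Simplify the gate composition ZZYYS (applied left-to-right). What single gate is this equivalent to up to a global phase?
S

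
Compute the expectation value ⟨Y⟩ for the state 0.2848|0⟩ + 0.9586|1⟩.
0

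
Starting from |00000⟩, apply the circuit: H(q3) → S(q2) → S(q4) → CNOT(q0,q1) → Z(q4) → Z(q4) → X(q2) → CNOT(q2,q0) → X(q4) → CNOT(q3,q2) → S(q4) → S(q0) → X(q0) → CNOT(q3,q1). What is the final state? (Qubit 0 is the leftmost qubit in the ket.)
-1/√2|00101⟩ - 1/√2|01011⟩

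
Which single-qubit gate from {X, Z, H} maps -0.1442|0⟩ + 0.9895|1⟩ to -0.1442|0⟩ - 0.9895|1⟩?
Z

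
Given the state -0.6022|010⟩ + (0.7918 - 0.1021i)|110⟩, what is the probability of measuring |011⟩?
0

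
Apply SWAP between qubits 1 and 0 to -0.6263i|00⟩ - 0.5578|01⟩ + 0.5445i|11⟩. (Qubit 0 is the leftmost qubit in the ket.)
-0.6263i|00⟩ - 0.5578|10⟩ + 0.5445i|11⟩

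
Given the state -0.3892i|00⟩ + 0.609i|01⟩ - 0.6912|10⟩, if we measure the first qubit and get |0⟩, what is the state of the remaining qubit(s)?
-0.5385i|0⟩ + 0.8426i|1⟩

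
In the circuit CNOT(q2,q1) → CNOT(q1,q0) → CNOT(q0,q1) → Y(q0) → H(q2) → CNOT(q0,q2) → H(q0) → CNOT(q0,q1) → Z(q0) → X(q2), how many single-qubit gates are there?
5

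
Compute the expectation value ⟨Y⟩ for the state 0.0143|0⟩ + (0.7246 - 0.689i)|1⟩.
-0.01971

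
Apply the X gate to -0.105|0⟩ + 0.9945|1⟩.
0.9945|0⟩ - 0.105|1⟩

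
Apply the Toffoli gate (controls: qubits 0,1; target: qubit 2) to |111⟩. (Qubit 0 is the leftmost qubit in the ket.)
|110⟩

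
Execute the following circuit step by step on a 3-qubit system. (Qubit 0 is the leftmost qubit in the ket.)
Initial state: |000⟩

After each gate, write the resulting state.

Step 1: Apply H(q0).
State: 1/√2|000⟩ + 1/√2|100⟩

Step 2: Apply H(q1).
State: 1/2|000⟩ + 1/2|010⟩ + 1/2|100⟩ + 1/2|110⟩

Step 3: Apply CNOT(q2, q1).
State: 1/2|000⟩ + 1/2|010⟩ + 1/2|100⟩ + 1/2|110⟩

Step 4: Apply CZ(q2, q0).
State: 1/2|000⟩ + 1/2|010⟩ + 1/2|100⟩ + 1/2|110⟩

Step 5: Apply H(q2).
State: 1/√8|000⟩ + 1/√8|001⟩ + 1/√8|010⟩ + 1/√8|011⟩ + 1/√8|100⟩ + 1/√8|101⟩ + 1/√8|110⟩ + 1/√8|111⟩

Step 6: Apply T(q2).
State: 1/√8|000⟩ + (0.25 + 0.25i)|001⟩ + 1/√8|010⟩ + (0.25 + 0.25i)|011⟩ + 1/√8|100⟩ + (0.25 + 0.25i)|101⟩ + 1/√8|110⟩ + (0.25 + 0.25i)|111⟩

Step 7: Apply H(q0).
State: 1/2|000⟩ + (1/√8 + (1/√8)i)|001⟩ + 1/2|010⟩ + (1/√8 + (1/√8)i)|011⟩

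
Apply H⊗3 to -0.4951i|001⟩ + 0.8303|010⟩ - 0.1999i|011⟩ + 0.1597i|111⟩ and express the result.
(0.2936 - 0.1893i)|000⟩ + (0.2936 + 0.1893i)|001⟩ + (-0.2936 - 0.1608i)|010⟩ + (-0.2936 + 0.1608i)|011⟩ + (0.2936 - 0.3022i)|100⟩ + (0.2936 + 0.3022i)|101⟩ + (-0.2936 - 0.04791i)|110⟩ + (-0.2936 + 0.04791i)|111⟩

H⊗3 gives amp(|y⟩) = (1/2√2) Σ_x (−1)^(x·y) amp(|x⟩), where x·y is the number of positions in which both x and y have a 1.
|000⟩: (-0.4951i + 0.8303 - 0.1999i + 0.1597i)/(2√2) = (0.2936 - 0.1893i)
|001⟩: (0.4951i + 0.8303 + 0.1999i - 0.1597i)/(2√2) = (0.2936 + 0.1893i)
|010⟩: (-0.4951i - 0.8303 + 0.1999i - 0.1597i)/(2√2) = (-0.2936 - 0.1608i)
|011⟩: (0.4951i - 0.8303 - 0.1999i + 0.1597i)/(2√2) = (-0.2936 + 0.1608i)
|100⟩: (-0.4951i + 0.8303 - 0.1999i - 0.1597i)/(2√2) = (0.2936 - 0.3022i)
|101⟩: (0.4951i + 0.8303 + 0.1999i + 0.1597i)/(2√2) = (0.2936 + 0.3022i)
|110⟩: (-0.4951i - 0.8303 + 0.1999i + 0.1597i)/(2√2) = (-0.2936 - 0.04791i)
|111⟩: (0.4951i - 0.8303 - 0.1999i - 0.1597i)/(2√2) = (-0.2936 + 0.04791i)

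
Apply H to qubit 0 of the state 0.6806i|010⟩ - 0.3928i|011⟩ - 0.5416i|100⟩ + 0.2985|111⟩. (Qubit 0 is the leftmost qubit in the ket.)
-0.383i|000⟩ + 0.4813i|010⟩ + (0.2111 - 0.2778i)|011⟩ + 0.383i|100⟩ + 0.4813i|110⟩ + (-0.2111 - 0.2778i)|111⟩

H on qubit 0 mixes each pair of kets that differ only in qubit 0: amplitudes (a, b) of (|…0…⟩, |…1…⟩) become ((a + b)/√2, (a − b)/√2). Kets absent from the input have amplitude 0.
(|000⟩, |100⟩): (a, b) = (0, -0.5416i) → (-0.383i, 0.383i)
(|010⟩, |110⟩): (a, b) = (0.6806i, 0) → (0.4813i, 0.4813i)
(|011⟩, |111⟩): (a, b) = (-0.3928i, 0.2985) → ((0.2111 - 0.2778i), (-0.2111 - 0.2778i))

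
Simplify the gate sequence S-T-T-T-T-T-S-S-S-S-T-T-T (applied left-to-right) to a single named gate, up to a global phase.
S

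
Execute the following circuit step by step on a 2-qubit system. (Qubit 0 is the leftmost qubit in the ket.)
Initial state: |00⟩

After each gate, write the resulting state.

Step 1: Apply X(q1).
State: |01⟩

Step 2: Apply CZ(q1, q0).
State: |01⟩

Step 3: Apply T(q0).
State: |01⟩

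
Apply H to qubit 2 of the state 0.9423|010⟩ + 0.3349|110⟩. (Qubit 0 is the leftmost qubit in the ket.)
0.6663|010⟩ + 0.6663|011⟩ + 0.2368|110⟩ + 0.2368|111⟩

H on qubit 2 mixes each pair of kets that differ only in qubit 2: amplitudes (a, b) of (|…0…⟩, |…1…⟩) become ((a + b)/√2, (a − b)/√2). Kets absent from the input have amplitude 0.
(|010⟩, |011⟩): (a, b) = (0.9423, 0) → (0.6663, 0.6663)
(|110⟩, |111⟩): (a, b) = (0.3349, 0) → (0.2368, 0.2368)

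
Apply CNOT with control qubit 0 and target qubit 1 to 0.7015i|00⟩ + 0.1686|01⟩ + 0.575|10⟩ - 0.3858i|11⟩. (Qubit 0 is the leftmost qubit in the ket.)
0.7015i|00⟩ + 0.1686|01⟩ - 0.3858i|10⟩ + 0.575|11⟩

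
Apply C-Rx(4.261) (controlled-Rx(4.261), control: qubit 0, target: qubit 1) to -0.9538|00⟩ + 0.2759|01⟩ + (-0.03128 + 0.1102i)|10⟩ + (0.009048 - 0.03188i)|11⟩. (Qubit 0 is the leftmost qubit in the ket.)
-0.9538|00⟩ + 0.2759|01⟩ + (-0.01041 - 0.06618i)|10⟩ + (0.08858 + 0.04343i)|11⟩

C-Rx(4.261) leaves the control-|0⟩ kets |00⟩, |01⟩ unchanged and applies Rx(4.261) to qubit 1 on the control-|1⟩ pair (|10⟩, |11⟩).
Rx(4.261) = [[cos(θ/2), −i·sin(θ/2)], [−i·sin(θ/2), cos(θ/2)]]; θ = 4.261, cos(θ/2) ≈ -0.530935, sin(θ/2) ≈ 0.847412.
With a = amp(|10⟩) = (-0.03128 + 0.1102i) and b = amp(|11⟩) = (0.009048 - 0.03188i):
new amp(|10⟩) = (-0.530935)·a + (-0.847412i)·b = (-0.01041 - 0.06618i)
new amp(|11⟩) = (-0.847412i)·a + (-0.530935)·b = (0.08858 + 0.04343i)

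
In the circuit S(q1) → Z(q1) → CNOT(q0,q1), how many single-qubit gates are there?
2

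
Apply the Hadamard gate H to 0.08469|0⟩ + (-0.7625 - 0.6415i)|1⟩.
(-0.4793 - 0.4536i)|0⟩ + (0.5991 + 0.4536i)|1⟩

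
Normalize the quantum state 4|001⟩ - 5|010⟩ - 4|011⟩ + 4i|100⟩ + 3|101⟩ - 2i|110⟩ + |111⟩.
0.4288|001⟩ - 0.5361|010⟩ - 0.4288|011⟩ + 0.4288i|100⟩ + 0.3216|101⟩ - 0.2144i|110⟩ + 0.1072|111⟩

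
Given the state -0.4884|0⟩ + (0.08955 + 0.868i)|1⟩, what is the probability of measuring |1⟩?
0.7614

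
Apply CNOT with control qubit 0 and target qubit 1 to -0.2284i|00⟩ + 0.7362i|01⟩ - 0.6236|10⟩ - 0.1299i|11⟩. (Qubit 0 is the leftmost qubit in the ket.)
-0.2284i|00⟩ + 0.7362i|01⟩ - 0.1299i|10⟩ - 0.6236|11⟩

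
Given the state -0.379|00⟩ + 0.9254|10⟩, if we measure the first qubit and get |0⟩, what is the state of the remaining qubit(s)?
-|0⟩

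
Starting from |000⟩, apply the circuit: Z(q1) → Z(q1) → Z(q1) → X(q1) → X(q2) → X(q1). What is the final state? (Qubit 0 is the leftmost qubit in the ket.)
|001⟩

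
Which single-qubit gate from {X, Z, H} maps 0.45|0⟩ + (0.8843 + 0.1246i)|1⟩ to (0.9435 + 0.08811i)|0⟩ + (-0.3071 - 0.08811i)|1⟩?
H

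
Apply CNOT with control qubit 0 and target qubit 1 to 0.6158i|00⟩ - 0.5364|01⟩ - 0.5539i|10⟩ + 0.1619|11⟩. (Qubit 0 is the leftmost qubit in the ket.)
0.6158i|00⟩ - 0.5364|01⟩ + 0.1619|10⟩ - 0.5539i|11⟩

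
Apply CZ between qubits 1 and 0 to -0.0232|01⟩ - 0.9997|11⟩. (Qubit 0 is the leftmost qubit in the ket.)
-0.0232|01⟩ + 0.9997|11⟩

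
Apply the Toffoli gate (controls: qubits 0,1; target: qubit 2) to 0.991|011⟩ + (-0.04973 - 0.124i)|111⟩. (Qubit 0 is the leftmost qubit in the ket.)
0.991|011⟩ + (-0.04973 - 0.124i)|110⟩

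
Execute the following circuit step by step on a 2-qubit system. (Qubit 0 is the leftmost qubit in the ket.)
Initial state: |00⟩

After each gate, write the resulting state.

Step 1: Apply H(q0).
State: 1/√2|00⟩ + 1/√2|10⟩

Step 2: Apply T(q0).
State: 1/√2|00⟩ + (1/2 + (1/2)i)|10⟩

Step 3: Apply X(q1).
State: 1/√2|01⟩ + (1/2 + (1/2)i)|11⟩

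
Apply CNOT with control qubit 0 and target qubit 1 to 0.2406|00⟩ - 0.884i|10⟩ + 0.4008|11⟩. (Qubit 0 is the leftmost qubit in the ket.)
0.2406|00⟩ + 0.4008|10⟩ - 0.884i|11⟩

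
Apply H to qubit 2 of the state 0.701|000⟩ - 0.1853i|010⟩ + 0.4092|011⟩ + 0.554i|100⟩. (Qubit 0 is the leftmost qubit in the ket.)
0.4957|000⟩ + 0.4957|001⟩ + (0.2893 - 0.131i)|010⟩ + (-0.2893 - 0.131i)|011⟩ + 0.3917i|100⟩ + 0.3917i|101⟩

H on qubit 2 mixes each pair of kets that differ only in qubit 2: amplitudes (a, b) of (|…0…⟩, |…1…⟩) become ((a + b)/√2, (a − b)/√2). Kets absent from the input have amplitude 0.
(|000⟩, |001⟩): (a, b) = (0.701, 0) → (0.4957, 0.4957)
(|010⟩, |011⟩): (a, b) = (-0.1853i, 0.4092) → ((0.2893 - 0.131i), (-0.2893 - 0.131i))
(|100⟩, |101⟩): (a, b) = (0.554i, 0) → (0.3917i, 0.3917i)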